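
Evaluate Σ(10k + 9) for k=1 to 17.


Σ(10k+9) = 10·Σk + 9·n
= 10·153 + 9·17
= 1530 + 153 = 1683

Σ = 1683


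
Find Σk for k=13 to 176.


Σₖ₌13^176 k = Σₖ₌₁^176 k − Σₖ₌₁^12 k
= 176·177/2 − 12·13/2
= 15576 − 78 = 15498

Σk = 15498


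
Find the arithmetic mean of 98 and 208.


AM = (98 + 208)/2 = 306/2 = 153

AM = 153


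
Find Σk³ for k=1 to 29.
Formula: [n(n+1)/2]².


n(n+1)/2 = 29×30/2 = 435
Σk³ = 435² = 189225

Σk³ = 189225


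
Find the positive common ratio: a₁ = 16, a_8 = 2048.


r^(n-1) = aₙ/a₁
r^7 = 2048/16 = 128
r = 128^(1/7)
= 2

r = 2


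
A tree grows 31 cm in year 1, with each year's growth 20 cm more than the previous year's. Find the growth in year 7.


aₙ = a₁ + (n-1)d
= 31 + (7-1)×20
= 31 + 120
= 151

a_7 = 151


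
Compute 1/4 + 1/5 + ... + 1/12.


Σₖ₌4^12 1/k = 1/4 + 1/5 + 1/6 + 1/7 + 1/8 + 1/9 + 1/10 + 1/11 + 1/12
= 35201/27720
≈ 1.2699

Sum = 35201/27720 ≈ 1.2699


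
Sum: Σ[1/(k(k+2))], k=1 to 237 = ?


1/(k(k+2)) = (1/2)·(1/k - 1/(k+2)) (partial fractions)
Telescoping: Σ = (1/2)·(1 + 1/2 - 1/238 - 1/239) = 42423/56882

Sum = 42423/56882


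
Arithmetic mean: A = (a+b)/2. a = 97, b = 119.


AM = (97 + 119)/2 = 216/2 = 108

AM = 108


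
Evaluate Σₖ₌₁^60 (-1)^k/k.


S = -1 + 1/2 - 1/3 + 1/4 - 1/5 + 1/6 - 1/7 + 1/8 ± ...
= -0.6849
(Full series converges to -ln(2) ≈ -0.6931)

S_60 = -0.6849


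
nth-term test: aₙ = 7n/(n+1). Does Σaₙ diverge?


lim(n→∞) 7n/(n+1) = 7/1 = 7  (divide numerator and denominator by n)
lim aₙ = 7 ≠ 0 → series DIVERGES

Diverges (lim aₙ = 7 ≠ 0)


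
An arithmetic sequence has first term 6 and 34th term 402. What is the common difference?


d = (aₙ - a₁)/(n-1)
= (402 - 6)/(34-1)
= 396/33 = 12

d = 12


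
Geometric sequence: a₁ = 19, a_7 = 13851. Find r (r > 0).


r^(n-1) = aₙ/a₁
r^6 = 13851/19 = 729
r = 729^(1/6)
= ±3; taking r > 0 gives r = 3

r = 3


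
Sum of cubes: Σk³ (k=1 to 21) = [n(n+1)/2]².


n(n+1)/2 = 21×22/2 = 231
Σk³ = 231² = 53361

Σk³ = 53361


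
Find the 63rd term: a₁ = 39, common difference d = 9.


aₙ = a₁ + (n-1)d
= 39 + (63-1)×9
= 39 + 558
= 597

a_63 = 597


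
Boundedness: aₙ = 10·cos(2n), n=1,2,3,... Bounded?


For all n, -1 ≤ cos(2n) ≤ 1, so -10 ≤ 10·cos(2n) ≤ 10
Lower bound: -10, Upper bound: 10
The sequence IS bounded

Bounded (-10 ≤ aₙ ≤ 10)


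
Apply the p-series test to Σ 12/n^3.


p-series test: Σ c/n^p converges if p > 1, diverges if p ≤ 1 (constant c > 0 doesn't affect convergence).
p = 3
3 > 1 → CONVERGES

Converges (p = 3 > 1)


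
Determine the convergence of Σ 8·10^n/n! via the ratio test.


aₙ = 8·10^n/n!
a_{n+1}/aₙ = 10^(n+1)/(n+1)! × n!/10^n  (constant 8 cancels)
= 10/(n+1)
L = lim(n→∞) 10/(n+1) = 0
L < 1 → series CONVERGES

Converges (ratio test: L = 0 < 1)


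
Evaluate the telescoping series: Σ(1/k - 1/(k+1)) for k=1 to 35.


Telescoping: adjacent terms cancel.
= 1/1 - 1/36
= 1 - 1/36 = 35/36

Sum = 35/36


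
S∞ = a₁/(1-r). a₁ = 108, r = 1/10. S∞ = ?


S∞ = a₁/(1-r) = 108/(1 - 1/10)
= 108/(9/10)
= 120

S∞ = 120


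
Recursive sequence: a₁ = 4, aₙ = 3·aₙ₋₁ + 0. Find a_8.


Computing step by step:
a_1 = 4
a_2 = 12
a_3 = 36
a_4 = 108
a_5 = 324
a_6 = 972
a_7 = 2916
a_8 = 8748


a_8 = 8748


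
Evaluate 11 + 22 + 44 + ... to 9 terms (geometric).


Sₙ = 11×(2^9 - 1)/(2 - 1)
= 11×(512 - 1)/1
= 11×511/1
= 5621

S_9 = 5621


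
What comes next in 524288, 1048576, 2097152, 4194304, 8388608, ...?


Pattern: powers of 2: 2ⁿ
Terms: 524288, 1048576, 2097152, 4194304, 8388608
Next term = 16777216

Next term = 16777216


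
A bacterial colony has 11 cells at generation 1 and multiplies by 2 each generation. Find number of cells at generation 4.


aₙ = a₁·r^(n-1)
= 11×2^3
= 11×8
= 88

a_4 = 88


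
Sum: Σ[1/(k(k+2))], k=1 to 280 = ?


1/(k(k+2)) = (1/2)·(1/k - 1/(k+2)) (partial fractions)
Telescoping: Σ = (1/2)·(1 + 1/2 - 1/281 - 1/282) = 29575/39621

Sum = 29575/39621


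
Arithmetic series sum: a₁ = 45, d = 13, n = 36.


aₙ = 45 + (36-1)×13 = 500
Sₙ = n(a₁+aₙ)/2 = 36×(45+500)/2
= 36×545/2 = 9810

S_36 = 9810


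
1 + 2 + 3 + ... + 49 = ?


n(n+1)/2 = 49×50/2 = 2450/2 = 1225

Σk = 1225


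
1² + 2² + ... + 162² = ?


n = 162
n(n+1)(2n+1)/6 = 162×163×325/6
= 8581950/6 = 1430325

Σk² = 1430325


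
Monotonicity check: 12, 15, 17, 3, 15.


Differences: 3, 2, -14, 12
Difference at position 1 is +3 (> 0) but position 3 is -14 (< 0) — sequence both rises and falls
→ NOT monotonic

Not monotonic


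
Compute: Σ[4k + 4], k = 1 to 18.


Σ(4k+4) = 4·Σk + 4·n
= 4·171 + 4·18
= 684 + 72 = 756

Σ = 756


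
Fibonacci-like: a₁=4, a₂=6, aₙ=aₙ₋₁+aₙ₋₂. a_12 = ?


Computing iteratively: 4, 6, 10, 16, 26, 42, 68, 110, 178, 288, 466, 754
a_12 = 754

a_12 = 754


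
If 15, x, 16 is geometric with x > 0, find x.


GM = √(15×16) = √240 = 15.4919

GM = 15.4919


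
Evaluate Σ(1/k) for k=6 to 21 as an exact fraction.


Σₖ₌6^21 1/k = 1/6 + 1/7 + 1/8 + ... + 1/21
= 105689791/77597520
≈ 1.362

Sum = 105689791/77597520 ≈ 1.362


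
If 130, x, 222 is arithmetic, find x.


AM = (130 + 222)/2 = 352/2 = 176

AM = 176


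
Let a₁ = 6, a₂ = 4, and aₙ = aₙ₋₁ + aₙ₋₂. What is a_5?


Computing iteratively: 6, 4, 10, 14, 24
a_5 = 24

a_5 = 24


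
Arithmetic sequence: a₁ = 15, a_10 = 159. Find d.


d = (aₙ - a₁)/(n-1)
= (159 - 15)/(10-1)
= 144/9 = 16

d = 16


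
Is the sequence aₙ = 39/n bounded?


a₁ = 39, a₂ = 39/2, a₃ = 39/3, ...
0 < aₙ ≤ 39 for all n ≥ 1
Lower bound: 0, Upper bound: 39
The sequence IS bounded

Bounded (0 < aₙ ≤ 39)


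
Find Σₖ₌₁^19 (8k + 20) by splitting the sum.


Σ(8k+20) = 8·Σk + 20·n
= 8·190 + 20·19
= 1520 + 380 = 1900

Σ = 1900


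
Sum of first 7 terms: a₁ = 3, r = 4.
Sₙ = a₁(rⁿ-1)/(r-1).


Sₙ = 3×(4^7 - 1)/(4 - 1)
= 3×(16384 - 1)/3
= 3×16383/3
= 16383

S_7 = 16383


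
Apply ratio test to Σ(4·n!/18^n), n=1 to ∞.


aₙ = 4·n!/18^n
a_{n+1}/aₙ = (n+1)!/18^(n+1) × 18^n/n!  (constant 4 cancels)
= (n+1)/18
L = lim(n→∞) (n+1)/18 = ∞
L > 1 → series DIVERGES

Diverges (ratio test: L = ∞ > 1)


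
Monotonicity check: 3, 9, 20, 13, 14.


Differences: 6, 11, -7, 1
Difference at position 1 is +6 (> 0) but position 3 is -7 (< 0) — sequence both rises and falls
→ NOT monotonic

Not monotonic


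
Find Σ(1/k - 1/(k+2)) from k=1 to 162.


Telescoping with gap 2: two head and two tail terms survive.
= (1 + 1/2) - (1/163 + 1/164)
= 3/2 - 1/163 - 1/164 = 39771/26732

Sum = 39771/26732


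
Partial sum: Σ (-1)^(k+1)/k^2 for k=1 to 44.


S = 1 - 1/4 + 1/9 - 1/16 + 1/25 - 1/36 + 1/49 - 1/64 ± ...
= 0.8222
(Full series converges to +π²/12 ≈ +0.8225)

S_44 = 0.8222


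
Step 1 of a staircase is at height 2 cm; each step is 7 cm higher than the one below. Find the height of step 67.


aₙ = a₁ + (n-1)d
= 2 + (67-1)×7
= 2 + 462
= 464

a_67 = 464


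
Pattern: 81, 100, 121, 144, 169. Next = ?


Pattern: perfect squares: n²
Terms: 81, 100, 121, 144, 169
Next term = 196

Next term = 196


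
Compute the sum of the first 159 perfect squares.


n = 159
n(n+1)(2n+1)/6 = 159×160×319/6
= 8115360/6 = 1352560

Σk² = 1352560


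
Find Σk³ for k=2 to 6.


Σₖ₌2^6 k³ = [6·7/2]² − [1·2/2]²
= 441 − 1 = 440

Σk³ = 440


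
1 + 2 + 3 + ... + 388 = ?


n(n+1)/2 = 388×389/2 = 150932/2 = 75466

Σk = 75466


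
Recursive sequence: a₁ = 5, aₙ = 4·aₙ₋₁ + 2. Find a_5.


Computing step by step:
a_1 = 5
a_2 = 22
a_3 = 90
a_4 = 362
a_5 = 1450


a_5 = 1450


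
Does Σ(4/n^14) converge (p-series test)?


p-series test: Σ c/n^p converges if p > 1, diverges if p ≤ 1 (constant c > 0 doesn't affect convergence).
p = 14
14 > 1 → CONVERGES

Converges (p = 14 > 1)


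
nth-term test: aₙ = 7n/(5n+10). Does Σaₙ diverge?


lim(n→∞) 7n/(5n+10) = 7/5 = 7/5  (divide numerator and denominator by n)
lim aₙ = 7/5 ≠ 0 → series DIVERGES

Diverges (lim aₙ = 7/5 ≠ 0)


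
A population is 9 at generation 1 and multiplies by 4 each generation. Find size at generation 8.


aₙ = a₁·r^(n-1)
= 9×4^7
= 9×16384
= 147456

a_8 = 147456


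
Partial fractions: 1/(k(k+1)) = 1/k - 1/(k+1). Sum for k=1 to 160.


1/(k(k+1)) = 1/k - 1/(k+1) (partial fractions)
Telescoping: Σ = 1 - 1/161 = 160/161

Sum = 160/161


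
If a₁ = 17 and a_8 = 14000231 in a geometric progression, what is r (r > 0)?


r^(n-1) = aₙ/a₁
r^7 = 14000231/17 = 823543
r = 823543^(1/7)
= 7

r = 7


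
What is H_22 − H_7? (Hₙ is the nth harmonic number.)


Σₖ₌8^22 1/k = 1/8 + 1/9 + 1/10 + ... + 1/22
= 28399557/25865840
≈ 1.098

Sum = 28399557/25865840 ≈ 1.098


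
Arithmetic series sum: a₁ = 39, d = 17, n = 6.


aₙ = 39 + (6-1)×17 = 124
Sₙ = n(a₁+aₙ)/2 = 6×(39+124)/2
= 6×163/2 = 489

S_6 = 489


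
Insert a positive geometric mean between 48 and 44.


GM = √(48×44) = √2112 = 45.9565

GM = 45.9565


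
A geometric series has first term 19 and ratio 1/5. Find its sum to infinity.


S∞ = a₁/(1-r) = 19/(1 - 1/5)
= 19/(4/5)
= 95/4

S∞ = 95/4


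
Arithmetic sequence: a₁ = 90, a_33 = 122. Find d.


d = (aₙ - a₁)/(n-1)
= (122 - 90)/(33-1)
= 32/32 = 1

d = 1


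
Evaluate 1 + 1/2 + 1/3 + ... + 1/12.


H_12 = 1/1 + 1/2 + 1/3 + ... + 1/12
= 86021/27720
≈ 3.1032

H_12 = 86021/27720 ≈ 3.1032


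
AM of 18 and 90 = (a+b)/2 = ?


AM = (18 + 90)/2 = 108/2 = 54

AM = 54


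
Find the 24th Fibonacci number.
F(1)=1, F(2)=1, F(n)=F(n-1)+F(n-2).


Fibonacci sequence: 1, 1, 2, 3, 5, 8, 13, 21, 34, 55, 89, ...
F(24) = 46368

F(24) = 46368


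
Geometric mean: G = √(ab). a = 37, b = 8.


GM = √(37×8) = √296 = 17.2047

GM = 17.2047


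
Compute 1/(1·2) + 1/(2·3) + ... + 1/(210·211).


1/(k(k+1)) = 1/k - 1/(k+1) (partial fractions)
Telescoping: Σ = 1 - 1/211 = 210/211

Sum = 210/211


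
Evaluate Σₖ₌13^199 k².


Σₖ₌13^199 k² = Σₖ₌₁^199 k² − Σₖ₌₁^12 k²
= 199·200·399/6 − 12·13·25/6
= 2646700 − 650 = 2646050

Σk² = 2646050


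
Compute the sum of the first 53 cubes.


n(n+1)/2 = 53×54/2 = 1431
Σk³ = 1431² = 2047761

Σk³ = 2047761


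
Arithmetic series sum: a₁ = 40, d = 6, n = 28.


aₙ = 40 + (28-1)×6 = 202
Sₙ = n(a₁+aₙ)/2 = 28×(40+202)/2
= 28×242/2 = 3388

S_28 = 3388


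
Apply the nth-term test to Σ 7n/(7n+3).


lim(n→∞) 7n/(7n+3) = 7/7 = 1  (divide numerator and denominator by n)
lim aₙ = 1 ≠ 0 → series DIVERGES

Diverges (lim aₙ = 1 ≠ 0)


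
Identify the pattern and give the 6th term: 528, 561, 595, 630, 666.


Pattern: triangular numbers: n(n+1)/2
Terms: 528, 561, 595, 630, 666
Next term = 703

Next term = 703


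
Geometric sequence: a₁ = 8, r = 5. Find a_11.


aₙ = a₁·r^(n-1)
= 8×5^10
= 8×9765625
= 78125000

a_11 = 78125000


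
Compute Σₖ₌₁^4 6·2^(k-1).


Sₙ = 6×(2^4 - 1)/(2 - 1)
= 6×(16 - 1)/1
= 6×15/1
= 90

S_4 = 90


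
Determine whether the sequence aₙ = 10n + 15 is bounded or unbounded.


aₙ = 10n + 15 → as n→∞, aₙ→∞
No finite upper bound exists
The sequence is UNBOUNDED

Unbounded (aₙ → ∞ as n → ∞)


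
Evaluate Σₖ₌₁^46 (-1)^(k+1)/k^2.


S = 1 - 1/4 + 1/9 - 1/16 + 1/25 - 1/36 + 1/49 - 1/64 ± ...
= 0.8222
(Full series converges to +π²/12 ≈ +0.8225)

S_46 = 0.8222


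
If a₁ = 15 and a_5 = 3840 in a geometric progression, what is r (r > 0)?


r^(n-1) = aₙ/a₁
r^4 = 3840/15 = 256
r = 256^(1/4)
= ±4; taking r > 0 gives r = 4

r = 4


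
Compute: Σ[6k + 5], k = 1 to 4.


Σ(6k+5) = 6·Σk + 5·n
= 6·10 + 5·4
= 60 + 20 = 80

Σ = 80


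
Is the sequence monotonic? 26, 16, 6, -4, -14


Differences: -10, -10, -10, -10
All differences < 0 → strictly DECREASING

Monotonically decreasing


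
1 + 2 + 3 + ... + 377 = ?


n(n+1)/2 = 377×378/2 = 142506/2 = 71253

Σk = 71253


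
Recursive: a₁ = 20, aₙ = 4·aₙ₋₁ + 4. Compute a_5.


Computing step by step:
a_1 = 20
a_2 = 84
a_3 = 340
a_4 = 1364
a_5 = 5460


a_5 = 5460


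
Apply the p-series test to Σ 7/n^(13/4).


p-series test: Σ c/n^p converges if p > 1, diverges if p ≤ 1 (constant c > 0 doesn't affect convergence).
p = 13/4
13/4 > 1 → CONVERGES

Converges (p = 13/4 > 1)


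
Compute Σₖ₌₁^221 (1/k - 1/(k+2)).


Telescoping with gap 2: two head and two tail terms survive.
= (1 + 1/2) - (1/222 + 1/223)
= 3/2 - 1/222 - 1/223 = 36907/24753

Sum = 36907/24753


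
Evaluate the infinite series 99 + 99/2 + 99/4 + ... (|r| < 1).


S∞ = a₁/(1-r) = 99/(1 - 1/2)
= 99/(1/2)
= 198

S∞ = 198


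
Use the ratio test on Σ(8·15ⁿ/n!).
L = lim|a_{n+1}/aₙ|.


aₙ = 8·15^n/n!
a_{n+1}/aₙ = 15^(n+1)/(n+1)! × n!/15^n  (constant 8 cancels)
= 15/(n+1)
L = lim(n→∞) 15/(n+1) = 0
L < 1 → series CONVERGES

Converges (ratio test: L = 0 < 1)


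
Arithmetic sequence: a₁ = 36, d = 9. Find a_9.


aₙ = a₁ + (n-1)d
= 36 + (9-1)×9
= 36 + 72
= 108

a_9 = 108


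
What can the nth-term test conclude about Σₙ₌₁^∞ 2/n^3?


lim(n→∞) 2/n^3 = 0
lim aₙ = 0 → nth-term test is INCONCLUSIVE
(Need other tests; this is actually a convergent p-series with p=3 > 1)

Inconclusive (lim aₙ = 0; need another test)


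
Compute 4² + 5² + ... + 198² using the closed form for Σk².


Σₖ₌4^198 k² = Σₖ₌₁^198 k² − Σₖ₌₁^3 k²
= 198·199·397/6 − 3·4·7/6
= 2607099 − 14 = 2607085

Σk² = 2607085


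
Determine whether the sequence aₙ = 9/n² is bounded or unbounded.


a₁ = 9, a₂ = 9/4, a₃ = 9/9, ...
0 < aₙ ≤ 9 for all n ≥ 1
The sequence IS bounded

Bounded (0 < aₙ ≤ 9)


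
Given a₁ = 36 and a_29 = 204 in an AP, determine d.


d = (aₙ - a₁)/(n-1)
= (204 - 36)/(29-1)
= 168/28 = 6

d = 6


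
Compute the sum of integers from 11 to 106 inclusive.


Σₖ₌11^106 k = Σₖ₌₁^106 k − Σₖ₌₁^10 k
= 106·107/2 − 10·11/2
= 5671 − 55 = 5616

Σk = 5616


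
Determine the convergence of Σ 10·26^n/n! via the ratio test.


aₙ = 10·26^n/n!
a_{n+1}/aₙ = 26^(n+1)/(n+1)! × n!/26^n  (constant 10 cancels)
= 26/(n+1)
L = lim(n→∞) 26/(n+1) = 0
L < 1 → series CONVERGES

Converges (ratio test: L = 0 < 1)


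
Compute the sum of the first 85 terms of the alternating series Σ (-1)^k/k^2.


S = -1 + 1/4 - 1/9 + 1/16 - 1/25 + 1/36 - 1/49 + 1/64 ± ...
= -0.8225
(Full series converges to -π²/12 ≈ -0.8225)

S_85 = -0.8225


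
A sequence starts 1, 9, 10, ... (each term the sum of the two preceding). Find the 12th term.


Computing iteratively: 1, 9, 10, 19, 29, 48, 77, 125, 202, 327, 529, 856
a_12 = 856

a_12 = 856


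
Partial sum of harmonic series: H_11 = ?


H_11 = 1/1 + 1/2 + 1/3 + ... + 1/11
= 83711/27720
≈ 3.0199

H_11 = 83711/27720 ≈ 3.0199


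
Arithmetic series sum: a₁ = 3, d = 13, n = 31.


aₙ = 3 + (31-1)×13 = 393
Sₙ = n(a₁+aₙ)/2 = 31×(3+393)/2
= 31×396/2 = 6138

S_31 = 6138


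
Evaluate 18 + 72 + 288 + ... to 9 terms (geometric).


Sₙ = 18×(4^9 - 1)/(4 - 1)
= 18×(262144 - 1)/3
= 18×262143/3
= 1572858

S_9 = 1572858


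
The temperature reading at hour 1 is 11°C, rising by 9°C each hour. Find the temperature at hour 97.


aₙ = a₁ + (n-1)d
= 11 + (97-1)×9
= 11 + 864
= 875

a_97 = 875


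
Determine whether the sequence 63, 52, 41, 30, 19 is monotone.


Differences: -11, -11, -11, -11
All differences < 0 → strictly DECREASING

Monotonically decreasing


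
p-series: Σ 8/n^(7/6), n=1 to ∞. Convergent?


p-series test: Σ c/n^p converges if p > 1, diverges if p ≤ 1 (constant c > 0 doesn't affect convergence).
p = 7/6
7/6 > 1 → CONVERGES

Converges (p = 7/6 > 1)


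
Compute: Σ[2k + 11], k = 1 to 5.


Σ(2k+11) = 2·Σk + 11·n
= 2·15 + 11·5
= 30 + 55 = 85

Σ = 85


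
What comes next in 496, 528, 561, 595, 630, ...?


Pattern: triangular numbers: n(n+1)/2
Terms: 496, 528, 561, 595, 630
Next term = 666

Next term = 666


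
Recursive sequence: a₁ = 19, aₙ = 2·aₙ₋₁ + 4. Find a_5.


Computing step by step:
a_1 = 19
a_2 = 42
a_3 = 88
a_4 = 180
a_5 = 364


a_5 = 364


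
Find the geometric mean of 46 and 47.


GM = √(46×47) = √2162 = 46.4973

GM = 46.4973


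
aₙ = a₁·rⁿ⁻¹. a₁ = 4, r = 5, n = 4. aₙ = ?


aₙ = a₁·r^(n-1)
= 4×5^3
= 4×125
= 500

a_4 = 500


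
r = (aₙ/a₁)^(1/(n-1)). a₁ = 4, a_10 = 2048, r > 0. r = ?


r^(n-1) = aₙ/a₁
r^9 = 2048/4 = 512
r = 512^(1/9)
= 2

r = 2


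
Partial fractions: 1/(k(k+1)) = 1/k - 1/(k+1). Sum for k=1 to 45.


1/(k(k+1)) = 1/k - 1/(k+1) (partial fractions)
Telescoping: Σ = 1 - 1/46 = 45/46

Sum = 45/46


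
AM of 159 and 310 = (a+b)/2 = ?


AM = (159 + 310)/2 = 469/2 = 234.5

AM = 234.5


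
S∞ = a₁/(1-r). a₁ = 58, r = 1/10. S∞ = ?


S∞ = a₁/(1-r) = 58/(1 - 1/10)
= 58/(9/10)
= 580/9

S∞ = 580/9


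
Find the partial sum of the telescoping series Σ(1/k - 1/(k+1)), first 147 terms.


Telescoping: adjacent terms cancel.
= 1/1 - 1/148
= 1 - 1/148 = 147/148

Sum = 147/148


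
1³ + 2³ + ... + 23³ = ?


n(n+1)/2 = 23×24/2 = 276
Σk³ = 276² = 76176

Σk³ = 76176


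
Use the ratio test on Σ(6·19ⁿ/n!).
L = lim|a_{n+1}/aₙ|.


aₙ = 6·19^n/n!
a_{n+1}/aₙ = 19^(n+1)/(n+1)! × n!/19^n  (constant 6 cancels)
= 19/(n+1)
L = lim(n→∞) 19/(n+1) = 0
L < 1 → series CONVERGES

Converges (ratio test: L = 0 < 1)


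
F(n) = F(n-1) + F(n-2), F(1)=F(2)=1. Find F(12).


Fibonacci sequence: 1, 1, 2, 3, 5, 8, 13, 21, 34, 55, 89, ...
F(12) = 144

F(12) = 144


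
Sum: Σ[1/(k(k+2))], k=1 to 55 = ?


1/(k(k+2)) = (1/2)·(1/k - 1/(k+2)) (partial fractions)
Telescoping: Σ = (1/2)·(1 + 1/2 - 1/56 - 1/57) = 4675/6384

Sum = 4675/6384


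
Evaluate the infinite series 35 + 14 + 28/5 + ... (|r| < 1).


S∞ = a₁/(1-r) = 35/(1 - 2/5)
= 35/(3/5)
= 175/3

S∞ = 175/3


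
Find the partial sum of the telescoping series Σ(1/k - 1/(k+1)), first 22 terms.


Telescoping: adjacent terms cancel.
= 1/1 - 1/23
= 1 - 1/23 = 22/23

Sum = 22/23


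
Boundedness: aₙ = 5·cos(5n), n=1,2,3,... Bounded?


For all n, -1 ≤ cos(5n) ≤ 1, so -5 ≤ 5·cos(5n) ≤ 5
Lower bound: -5, Upper bound: 5
The sequence IS bounded

Bounded (-5 ≤ aₙ ≤ 5)


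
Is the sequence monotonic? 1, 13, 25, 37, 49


Differences: 12, 12, 12, 12
All differences > 0 → strictly INCREASING

Monotonically increasing


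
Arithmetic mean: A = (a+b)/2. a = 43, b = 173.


AM = (43 + 173)/2 = 216/2 = 108

AM = 108


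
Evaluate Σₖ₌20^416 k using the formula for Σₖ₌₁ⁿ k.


Σₖ₌20^416 k = Σₖ₌₁^416 k − Σₖ₌₁^19 k
= 416·417/2 − 19·20/2
= 86736 − 190 = 86546

Σk = 86546


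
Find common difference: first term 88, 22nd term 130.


d = (aₙ - a₁)/(n-1)
= (130 - 88)/(22-1)
= 42/21 = 2

d = 2


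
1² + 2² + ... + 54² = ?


n = 54
n(n+1)(2n+1)/6 = 54×55×109/6
= 323730/6 = 53955

Σk² = 53955


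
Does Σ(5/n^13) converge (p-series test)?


p-series test: Σ c/n^p converges if p > 1, diverges if p ≤ 1 (constant c > 0 doesn't affect convergence).
p = 13
13 > 1 → CONVERGES

Converges (p = 13 > 1)


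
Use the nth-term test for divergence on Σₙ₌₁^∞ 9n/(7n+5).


lim(n→∞) 9n/(7n+5) = 9/7 = 9/7  (divide numerator and denominator by n)
lim aₙ = 9/7 ≠ 0 → series DIVERGES

Diverges (lim aₙ = 9/7 ≠ 0)


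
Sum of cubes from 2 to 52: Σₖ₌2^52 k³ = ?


Σₖ₌2^52 k³ = [52·53/2]² − [1·2/2]²
= 1898884 − 1 = 1898883

Σk³ = 1898883


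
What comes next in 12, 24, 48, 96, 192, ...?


Pattern: geometric (r=2)
Terms: 12, 24, 48, 96, 192
Next term = 384

Next term = 384


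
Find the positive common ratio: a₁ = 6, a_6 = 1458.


r^(n-1) = aₙ/a₁
r^5 = 1458/6 = 243
r = 243^(1/5)
= 3

r = 3


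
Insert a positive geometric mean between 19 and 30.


GM = √(19×30) = √570 = 23.8747

GM = 23.8747


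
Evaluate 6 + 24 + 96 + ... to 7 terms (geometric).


Sₙ = 6×(4^7 - 1)/(4 - 1)
= 6×(16384 - 1)/3
= 6×16383/3
= 32766

S_7 = 32766


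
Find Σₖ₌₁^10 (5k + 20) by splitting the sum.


Σ(5k+20) = 5·Σk + 20·n
= 5·55 + 20·10
= 275 + 200 = 475

Σ = 475


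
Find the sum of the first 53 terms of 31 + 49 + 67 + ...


aₙ = 31 + (53-1)×18 = 967
Sₙ = n(a₁+aₙ)/2 = 53×(31+967)/2
= 53×998/2 = 26447

S_53 = 26447


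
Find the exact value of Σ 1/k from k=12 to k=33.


Σₖ₌12^33 1/k = 1/12 + 1/13 + 1/14 + ... + 1/33
= 154355972958659/144403552893600
≈ 1.0689

Sum = 154355972958659/144403552893600 ≈ 1.0689


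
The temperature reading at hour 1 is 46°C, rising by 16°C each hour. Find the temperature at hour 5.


aₙ = a₁ + (n-1)d
= 46 + (5-1)×16
= 46 + 64
= 110

a_5 = 110


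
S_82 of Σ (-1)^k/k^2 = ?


S = -1 + 1/4 - 1/9 + 1/16 - 1/25 + 1/36 - 1/49 + 1/64 ± ...
= -0.8224
(Full series converges to -π²/12 ≈ -0.8225)

S_82 = -0.8224


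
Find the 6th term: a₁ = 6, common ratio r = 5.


aₙ = a₁·r^(n-1)
= 6×5^5
= 6×3125
= 18750

a_6 = 18750


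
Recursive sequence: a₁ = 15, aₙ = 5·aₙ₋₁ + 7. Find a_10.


Computing step by step:
a_1 = 15
a_2 = 82
a_3 = 417
a_4 = 2092
a_5 = 10467
a_6 = 52342
a_7 = 261717
a_8 = 1308592
a_9 = 6542967
a_10 = 32714842


a_10 = 32714842


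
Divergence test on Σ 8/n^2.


lim(n→∞) 8/n^2 = 0
lim aₙ = 0 → nth-term test is INCONCLUSIVE
(Need other tests; this is actually a convergent p-series with p=2 > 1)

Inconclusive (lim aₙ = 0; need another test)


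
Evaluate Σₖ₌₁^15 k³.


n(n+1)/2 = 15×16/2 = 120
Σk³ = 120² = 14400

Σk³ = 14400


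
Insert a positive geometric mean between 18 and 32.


GM = √(18×32) = √576 = 24

GM = 24


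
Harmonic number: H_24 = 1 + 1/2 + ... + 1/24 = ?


H_24 = 1/1 + 1/2 + 1/3 + ... + 1/24
= 1347822955/356948592
≈ 3.776

H_24 = 1347822955/356948592 ≈ 3.776


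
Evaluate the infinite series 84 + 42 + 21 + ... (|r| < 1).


S∞ = a₁/(1-r) = 84/(1 - 1/2)
= 84/(1/2)
= 168

S∞ = 168


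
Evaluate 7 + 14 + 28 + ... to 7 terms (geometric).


Sₙ = 7×(2^7 - 1)/(2 - 1)
= 7×(128 - 1)/1
= 7×127/1
= 889

S_7 = 889


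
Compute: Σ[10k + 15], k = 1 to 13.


Σ(10k+15) = 10·Σk + 15·n
= 10·91 + 15·13
= 910 + 195 = 1105

Σ = 1105


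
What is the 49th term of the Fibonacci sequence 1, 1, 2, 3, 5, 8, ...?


Fibonacci sequence: 1, 1, 2, 3, 5, 8, 13, 21, 34, 55, 89, ...
F(49) = 7778742049

F(49) = 7778742049


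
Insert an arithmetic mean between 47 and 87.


AM = (47 + 87)/2 = 134/2 = 67

AM = 67


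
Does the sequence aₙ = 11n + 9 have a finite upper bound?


aₙ = 11n + 9 → as n→∞, aₙ→∞
No finite upper bound exists
The sequence is UNBOUNDED

Unbounded (aₙ → ∞ as n → ∞)


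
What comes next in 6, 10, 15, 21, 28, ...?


Pattern: triangular numbers: n(n+1)/2
Terms: 6, 10, 15, 21, 28
Next term = 36

Next term = 36


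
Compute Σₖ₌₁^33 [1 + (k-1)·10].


aₙ = 1 + (33-1)×10 = 321
Sₙ = n(a₁+aₙ)/2 = 33×(1+321)/2
= 33×322/2 = 5313

S_33 = 5313


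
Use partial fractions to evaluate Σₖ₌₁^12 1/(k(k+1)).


1/(k(k+1)) = 1/k - 1/(k+1) (partial fractions)
Telescoping: Σ = 1 - 1/13 = 12/13

Sum = 12/13


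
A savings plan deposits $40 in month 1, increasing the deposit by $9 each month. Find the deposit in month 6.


aₙ = a₁ + (n-1)d
= 40 + (6-1)×9
= 40 + 45
= 85

a_6 = 85


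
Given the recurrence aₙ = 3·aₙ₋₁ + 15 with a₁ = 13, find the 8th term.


Computing step by step:
a_1 = 13
a_2 = 54
a_3 = 177
a_4 = 546
a_5 = 1653
a_6 = 4974
a_7 = 14937
a_8 = 44826


a_8 = 44826


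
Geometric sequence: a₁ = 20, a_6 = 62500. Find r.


r^(n-1) = aₙ/a₁
r^5 = 62500/20 = 3125
r = 3125^(1/5)
= 5

r = 5


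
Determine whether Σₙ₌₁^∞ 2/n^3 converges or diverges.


p-series test: Σ c/n^p converges if p > 1, diverges if p ≤ 1 (constant c > 0 doesn't affect convergence).
p = 3
3 > 1 → CONVERGES

Converges (p = 3 > 1)


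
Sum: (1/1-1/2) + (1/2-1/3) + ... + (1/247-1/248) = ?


Telescoping: adjacent terms cancel.
= 1/1 - 1/248
= 1 - 1/248 = 247/248

Sum = 247/248


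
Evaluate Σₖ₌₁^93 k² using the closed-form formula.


n = 93
n(n+1)(2n+1)/6 = 93×94×187/6
= 1634754/6 = 272459

Σk² = 272459


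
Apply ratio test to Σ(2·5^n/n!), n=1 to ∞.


aₙ = 2·5^n/n!
a_{n+1}/aₙ = 5^(n+1)/(n+1)! × n!/5^n  (constant 2 cancels)
= 5/(n+1)
L = lim(n→∞) 5/(n+1) = 0
L < 1 → series CONVERGES

Converges (ratio test: L = 0 < 1)


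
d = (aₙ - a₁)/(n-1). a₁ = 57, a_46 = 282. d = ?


d = (aₙ - a₁)/(n-1)
= (282 - 57)/(46-1)
= 225/45 = 5

d = 5


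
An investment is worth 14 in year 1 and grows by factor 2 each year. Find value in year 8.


aₙ = a₁·r^(n-1)
= 14×2^7
= 14×128
= 1792

a_8 = 1792


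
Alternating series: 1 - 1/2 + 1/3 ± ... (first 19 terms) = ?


S = 1 - 1/2 + 1/3 - 1/4 + 1/5 - 1/6 + 1/7 - 1/8 ± ...
= 0.7188
(Full series converges to +ln(2) ≈ +0.6931)

S_19 = 0.7188


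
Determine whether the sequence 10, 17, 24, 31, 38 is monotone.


Differences: 7, 7, 7, 7
All differences > 0 → strictly INCREASING

Monotonically increasing


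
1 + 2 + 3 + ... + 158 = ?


n(n+1)/2 = 158×159/2 = 25122/2 = 12561

Σk = 12561


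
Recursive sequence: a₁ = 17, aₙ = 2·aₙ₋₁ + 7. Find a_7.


Computing step by step:
a_1 = 17
a_2 = 41
a_3 = 89
a_4 = 185
a_5 = 377
a_6 = 761
a_7 = 1529


a_7 = 1529


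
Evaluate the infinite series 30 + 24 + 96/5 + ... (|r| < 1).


S∞ = a₁/(1-r) = 30/(1 - 4/5)
= 30/(1/5)
= 150

S∞ = 150


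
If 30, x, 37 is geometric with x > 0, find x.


GM = √(30×37) = √1110 = 33.3167

GM = 33.3167


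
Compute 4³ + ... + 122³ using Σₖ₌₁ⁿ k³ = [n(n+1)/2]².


Σₖ₌4^122 k³ = [122·123/2]² − [3·4/2]²
= 56295009 − 36 = 56294973

Σk³ = 56294973


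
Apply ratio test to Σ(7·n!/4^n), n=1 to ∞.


aₙ = 7·n!/4^n
a_{n+1}/aₙ = (n+1)!/4^(n+1) × 4^n/n!  (constant 7 cancels)
= (n+1)/4
L = lim(n→∞) (n+1)/4 = ∞
L > 1 → series DIVERGES

Diverges (ratio test: L = ∞ > 1)


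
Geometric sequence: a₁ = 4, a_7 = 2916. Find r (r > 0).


r^(n-1) = aₙ/a₁
r^6 = 2916/4 = 729
r = 729^(1/6)
= ±3; taking r > 0 gives r = 3

r = 3


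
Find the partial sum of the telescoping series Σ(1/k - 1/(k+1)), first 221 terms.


Telescoping: adjacent terms cancel.
= 1/1 - 1/222
= 1 - 1/222 = 221/222

Sum = 221/222


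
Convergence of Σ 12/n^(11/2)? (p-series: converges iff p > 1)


p-series test: Σ c/n^p converges if p > 1, diverges if p ≤ 1 (constant c > 0 doesn't affect convergence).
p = 11/2
11/2 > 1 → CONVERGES

Converges (p = 11/2 > 1)


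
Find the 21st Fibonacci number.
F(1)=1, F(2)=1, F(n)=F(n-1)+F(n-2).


Fibonacci sequence: 1, 1, 2, 3, 5, 8, 13, 21, 34, 55, 89, ...
F(21) = 10946

F(21) = 10946


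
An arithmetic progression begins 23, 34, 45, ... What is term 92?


aₙ = a₁ + (n-1)d
= 23 + (92-1)×11
= 23 + 1001
= 1024

a_92 = 1024


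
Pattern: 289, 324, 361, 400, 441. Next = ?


Pattern: perfect squares: n²
Terms: 289, 324, 361, 400, 441
Next term = 484

Next term = 484


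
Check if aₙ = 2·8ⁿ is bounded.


aₙ = 2·8ⁿ → as n→∞, aₙ→∞ (since base 8 > 1)
No finite upper bound exists
The sequence is UNBOUNDED

Unbounded (aₙ → ∞ as n → ∞)


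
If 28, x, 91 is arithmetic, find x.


AM = (28 + 91)/2 = 119/2 = 59.5

AM = 59.5


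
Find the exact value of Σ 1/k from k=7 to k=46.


Σₖ₌7^46 1/k = 1/7 + 1/8 + 1/9 + ... + 1/46
= 2646483413479779667/1345655451257488800
≈ 1.9667

Sum = 2646483413479779667/1345655451257488800 ≈ 1.9667


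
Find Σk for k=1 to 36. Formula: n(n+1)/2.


n(n+1)/2 = 36×37/2 = 1332/2 = 666

Σk = 666


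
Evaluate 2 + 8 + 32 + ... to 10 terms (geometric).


Sₙ = 2×(4^10 - 1)/(4 - 1)
= 2×(1048576 - 1)/3
= 2×1048575/3
= 699050

S_10 = 699050


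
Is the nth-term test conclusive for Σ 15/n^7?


lim(n→∞) 15/n^7 = 0
lim aₙ = 0 → nth-term test is INCONCLUSIVE
(Need other tests; this is actually a convergent p-series with p=7 > 1)

Inconclusive (lim aₙ = 0; need another test)


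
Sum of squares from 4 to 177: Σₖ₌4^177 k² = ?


Σₖ₌4^177 k² = Σₖ₌₁^177 k² − Σₖ₌₁^3 k²
= 177·178·355/6 − 3·4·7/6
= 1864105 − 14 = 1864091

Σk² = 1864091


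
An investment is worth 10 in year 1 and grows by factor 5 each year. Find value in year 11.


aₙ = a₁·r^(n-1)
= 10×5^10
= 10×9765625
= 97656250

a_11 = 97656250


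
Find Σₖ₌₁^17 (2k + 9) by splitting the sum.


Σ(2k+9) = 2·Σk + 9·n
= 2·153 + 9·17
= 306 + 153 = 459

Σ = 459


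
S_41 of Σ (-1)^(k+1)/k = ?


S = 1 - 1/2 + 1/3 - 1/4 + 1/5 - 1/6 + 1/7 - 1/8 ± ...
= 0.7052
(Full series converges to +ln(2) ≈ +0.6931)

S_41 = 0.7052


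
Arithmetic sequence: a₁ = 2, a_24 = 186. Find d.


d = (aₙ - a₁)/(n-1)
= (186 - 2)/(24-1)
= 184/23 = 8

d = 8


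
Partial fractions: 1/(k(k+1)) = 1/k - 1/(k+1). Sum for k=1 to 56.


1/(k(k+1)) = 1/k - 1/(k+1) (partial fractions)
Telescoping: Σ = 1 - 1/57 = 56/57

Sum = 56/57


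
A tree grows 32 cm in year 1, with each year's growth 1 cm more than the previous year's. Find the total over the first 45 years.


aₙ = 32 + (45-1)×1 = 76
Sₙ = n(a₁+aₙ)/2 = 45×(32+76)/2
= 45×108/2 = 2430

S_45 = 2430


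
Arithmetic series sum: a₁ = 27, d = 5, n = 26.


aₙ = 27 + (26-1)×5 = 152
Sₙ = n(a₁+aₙ)/2 = 26×(27+152)/2
= 26×179/2 = 2327

S_26 = 2327


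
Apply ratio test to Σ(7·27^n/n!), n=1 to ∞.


aₙ = 7·27^n/n!
a_{n+1}/aₙ = 27^(n+1)/(n+1)! × n!/27^n  (constant 7 cancels)
= 27/(n+1)
L = lim(n→∞) 27/(n+1) = 0
L < 1 → series CONVERGES

Converges (ratio test: L = 0 < 1)


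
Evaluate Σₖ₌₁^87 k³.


n(n+1)/2 = 87×88/2 = 3828
Σk³ = 3828² = 14653584

Σk³ = 14653584


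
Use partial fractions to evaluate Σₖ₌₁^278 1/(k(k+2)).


1/(k(k+2)) = (1/2)·(1/k - 1/(k+2)) (partial fractions)
Telescoping: Σ = (1/2)·(1 + 1/2 - 1/279 - 1/280) = 116621/156240

Sum = 116621/156240


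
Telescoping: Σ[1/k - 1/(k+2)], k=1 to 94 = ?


Telescoping with gap 2: two head and two tail terms survive.
= (1 + 1/2) - (1/95 + 1/96)
= 3/2 - 1/95 - 1/96 = 13489/9120

Sum = 13489/9120


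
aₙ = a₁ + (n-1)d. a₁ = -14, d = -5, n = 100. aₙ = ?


aₙ = a₁ + (n-1)d
= -14 + (100-1)×-5
= -14 - 495
= -509

a_100 = -509


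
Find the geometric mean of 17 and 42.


GM = √(17×42) = √714 = 26.7208

GM = 26.7208


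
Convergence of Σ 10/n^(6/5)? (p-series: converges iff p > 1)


p-series test: Σ c/n^p converges if p > 1, diverges if p ≤ 1 (constant c > 0 doesn't affect convergence).
p = 6/5
6/5 > 1 → CONVERGES

Converges (p = 6/5 > 1)


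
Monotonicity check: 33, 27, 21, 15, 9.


Differences: -6, -6, -6, -6
All differences < 0 → strictly DECREASING

Monotonically decreasing


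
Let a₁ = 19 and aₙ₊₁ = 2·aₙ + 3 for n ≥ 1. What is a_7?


Computing step by step:
a_1 = 19
a_2 = 41
a_3 = 85
a_4 = 173
a_5 = 349
a_6 = 701
a_7 = 1405


a_7 = 1405


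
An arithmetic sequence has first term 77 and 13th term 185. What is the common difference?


d = (aₙ - a₁)/(n-1)
= (185 - 77)/(13-1)
= 108/12 = 9

d = 9


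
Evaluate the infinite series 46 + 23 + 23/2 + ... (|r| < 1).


S∞ = a₁/(1-r) = 46/(1 - 1/2)
= 46/(1/2)
= 92

S∞ = 92


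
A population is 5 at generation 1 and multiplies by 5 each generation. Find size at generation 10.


aₙ = a₁·r^(n-1)
= 5×5^9
= 5×1953125
= 9765625

a_10 = 9765625


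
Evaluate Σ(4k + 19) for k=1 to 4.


Σ(4k+19) = 4·Σk + 19·n
= 4·10 + 19·4
= 40 + 76 = 116

Σ = 116


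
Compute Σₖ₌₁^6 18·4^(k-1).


Sₙ = 18×(4^6 - 1)/(4 - 1)
= 18×(4096 - 1)/3
= 18×4095/3
= 24570

S_6 = 24570


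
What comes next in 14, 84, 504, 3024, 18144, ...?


Pattern: geometric (r=6)
Terms: 14, 84, 504, 3024, 18144
Next term = 108864

Next term = 108864


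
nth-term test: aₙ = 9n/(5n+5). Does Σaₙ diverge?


lim(n→∞) 9n/(5n+5) = 9/5 = 9/5  (divide numerator and denominator by n)
lim aₙ = 9/5 ≠ 0 → series DIVERGES

Diverges (lim aₙ = 9/5 ≠ 0)


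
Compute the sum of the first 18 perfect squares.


n = 18
n(n+1)(2n+1)/6 = 18×19×37/6
= 12654/6 = 2109

Σk² = 2109


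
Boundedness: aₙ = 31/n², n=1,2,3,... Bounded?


a₁ = 31, a₂ = 31/4, a₃ = 31/9, ...
0 < aₙ ≤ 31 for all n ≥ 1
The sequence IS bounded

Bounded (0 < aₙ ≤ 31)


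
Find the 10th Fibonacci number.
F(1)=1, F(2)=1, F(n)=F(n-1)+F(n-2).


Fibonacci sequence: 1, 1, 2, 3, 5, 8, 13, 21, 34, 55
F(10) = 55

F(10) = 55


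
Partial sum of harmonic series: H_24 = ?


H_24 = 1/1 + 1/2 + 1/3 + ... + 1/24
= 1347822955/356948592
≈ 3.776

H_24 = 1347822955/356948592 ≈ 3.776


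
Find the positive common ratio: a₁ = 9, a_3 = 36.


r^(n-1) = aₙ/a₁
r^2 = 36/9 = 4
r = 4^(1/2)
= ±2; taking r > 0 gives r = 2

r = 2


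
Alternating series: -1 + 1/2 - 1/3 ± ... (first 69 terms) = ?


S = -1 + 1/2 - 1/3 + 1/4 - 1/5 + 1/6 - 1/7 + 1/8 ± ...
= -0.7003
(Full series converges to -ln(2) ≈ -0.6931)

S_69 = -0.7003


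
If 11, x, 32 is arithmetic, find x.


AM = (11 + 32)/2 = 43/2 = 21.5

AM = 21.5


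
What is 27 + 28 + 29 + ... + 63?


Σₖ₌27^63 k = Σₖ₌₁^63 k − Σₖ₌₁^26 k
= 63·64/2 − 26·27/2
= 2016 − 351 = 1665

Σk = 1665


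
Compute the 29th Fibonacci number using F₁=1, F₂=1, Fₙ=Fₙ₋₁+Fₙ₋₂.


Fibonacci sequence: 1, 1, 2, 3, 5, 8, 13, 21, 34, 55, 89, ...
F(29) = 514229

F(29) = 514229


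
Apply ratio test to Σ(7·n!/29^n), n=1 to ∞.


aₙ = 7·n!/29^n
a_{n+1}/aₙ = (n+1)!/29^(n+1) × 29^n/n!  (constant 7 cancels)
= (n+1)/29
L = lim(n→∞) (n+1)/29 = ∞
L > 1 → series DIVERGES

Diverges (ratio test: L = ∞ > 1)


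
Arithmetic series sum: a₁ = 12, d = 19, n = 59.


aₙ = 12 + (59-1)×19 = 1114
Sₙ = n(a₁+aₙ)/2 = 59×(12+1114)/2
= 59×1126/2 = 33217

S_59 = 33217


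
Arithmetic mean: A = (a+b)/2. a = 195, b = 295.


AM = (195 + 295)/2 = 490/2 = 245

AM = 245


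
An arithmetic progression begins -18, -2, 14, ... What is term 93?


aₙ = a₁ + (n-1)d
= -18 + (93-1)×16
= -18 + 1472
= 1454

a_93 = 1454


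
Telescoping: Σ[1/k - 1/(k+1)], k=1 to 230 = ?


Telescoping: adjacent terms cancel.
= 1/1 - 1/231
= 1 - 1/231 = 230/231

Sum = 230/231


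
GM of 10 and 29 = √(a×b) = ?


GM = √(10×29) = √290 = 17.0294

GM = 17.0294


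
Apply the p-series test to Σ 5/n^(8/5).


p-series test: Σ c/n^p converges if p > 1, diverges if p ≤ 1 (constant c > 0 doesn't affect convergence).
p = 8/5
8/5 > 1 → CONVERGES

Converges (p = 8/5 > 1)


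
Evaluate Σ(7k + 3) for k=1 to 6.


Σ(7k+3) = 7·Σk + 3·n
= 7·21 + 3·6
= 147 + 18 = 165

Σ = 165


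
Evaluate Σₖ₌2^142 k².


Σₖ₌2^142 k² = Σₖ₌₁^142 k² − Σₖ₌₁^1 k²
= 142·143·285/6 − 1·2·3/6
= 964535 − 1 = 964534

Σk² = 964534


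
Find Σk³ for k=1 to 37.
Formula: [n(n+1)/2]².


n(n+1)/2 = 37×38/2 = 703
Σk³ = 703² = 494209

Σk³ = 494209


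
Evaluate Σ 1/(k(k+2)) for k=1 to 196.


1/(k(k+2)) = (1/2)·(1/k - 1/(k+2)) (partial fractions)
Telescoping: Σ = (1/2)·(1 + 1/2 - 1/197 - 1/198) = 29057/39006

Sum = 29057/39006


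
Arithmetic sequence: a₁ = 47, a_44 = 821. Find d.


d = (aₙ - a₁)/(n-1)
= (821 - 47)/(44-1)
= 774/43 = 18

d = 18


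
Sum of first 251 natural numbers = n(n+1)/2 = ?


n(n+1)/2 = 251×252/2 = 63252/2 = 31626

Σk = 31626


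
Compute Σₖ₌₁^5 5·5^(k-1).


Sₙ = 5×(5^5 - 1)/(5 - 1)
= 5×(3125 - 1)/4
= 5×3124/4
= 3905

S_5 = 3905


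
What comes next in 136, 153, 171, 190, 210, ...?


Pattern: triangular numbers: n(n+1)/2
Terms: 136, 153, 171, 190, 210
Next term = 231

Next term = 231


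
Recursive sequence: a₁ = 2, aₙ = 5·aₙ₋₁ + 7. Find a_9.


Computing step by step:
a_1 = 2
a_2 = 17
a_3 = 92
a_4 = 467
a_5 = 2342
a_6 = 11717
a_7 = 58592
a_8 = 292967
a_9 = 1464842


a_9 = 1464842


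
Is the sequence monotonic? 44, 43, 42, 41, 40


Differences: -1, -1, -1, -1
All differences < 0 → strictly DECREASING

Monotonically decreasing


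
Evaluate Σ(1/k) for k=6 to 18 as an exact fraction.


Σₖ₌6^18 1/k = 1/6 + 1/7 + 1/8 + ... + 1/18
= 989797/816816
≈ 1.2118

Sum = 989797/816816 ≈ 1.2118


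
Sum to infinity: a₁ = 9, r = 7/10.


S∞ = a₁/(1-r) = 9/(1 - 7/10)
= 9/(3/10)
= 30

S∞ = 30


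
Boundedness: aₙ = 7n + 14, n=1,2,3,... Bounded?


aₙ = 7n + 14 → as n→∞, aₙ→∞
No finite upper bound exists
The sequence is UNBOUNDED

Unbounded (aₙ → ∞ as n → ∞)


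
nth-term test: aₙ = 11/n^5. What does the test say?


lim(n→∞) 11/n^5 = 0
lim aₙ = 0 → nth-term test is INCONCLUSIVE
(Need other tests; this is actually a convergent p-series with p=5 > 1)

Inconclusive (lim aₙ = 0; need another test)


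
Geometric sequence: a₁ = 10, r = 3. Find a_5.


aₙ = a₁·r^(n-1)
= 10×3^4
= 10×81
= 810

a_5 = 810


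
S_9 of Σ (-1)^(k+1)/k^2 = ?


S = 1 - 1/4 + 1/9 - 1/16 + 1/25 - 1/36 + 1/49 - 1/64 ± ...
= 0.828
(Full series converges to +π²/12 ≈ +0.8225)

S_9 = 0.828


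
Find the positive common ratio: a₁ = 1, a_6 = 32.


r^(n-1) = aₙ/a₁
r^5 = 32/1 = 32
r = 32^(1/5)
= 2

r = 2


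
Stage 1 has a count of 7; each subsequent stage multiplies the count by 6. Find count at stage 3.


aₙ = a₁·r^(n-1)
= 7×6^2
= 7×36
= 252

a_3 = 252


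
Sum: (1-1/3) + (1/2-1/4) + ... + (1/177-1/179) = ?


Telescoping with gap 2: two head and two tail terms survive.
= (1 + 1/2) - (1/178 + 1/179)
= 3/2 - 1/178 - 1/179 = 23718/15931

Sum = 23718/15931


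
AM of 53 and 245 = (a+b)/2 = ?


AM = (53 + 245)/2 = 298/2 = 149

AM = 149


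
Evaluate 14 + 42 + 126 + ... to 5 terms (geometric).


Sₙ = 14×(3^5 - 1)/(3 - 1)
= 14×(243 - 1)/2
= 14×242/2
= 1694

S_5 = 1694


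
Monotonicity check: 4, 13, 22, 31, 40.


Differences: 9, 9, 9, 9
All differences > 0 → strictly INCREASING

Monotonically increasing


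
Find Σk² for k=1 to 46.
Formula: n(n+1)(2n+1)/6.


n = 46
n(n+1)(2n+1)/6 = 46×47×93/6
= 201066/6 = 33511

Σk² = 33511


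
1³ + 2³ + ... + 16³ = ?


n(n+1)/2 = 16×17/2 = 136
Σk³ = 136² = 18496

Σk³ = 18496


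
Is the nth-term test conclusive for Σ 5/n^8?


lim(n→∞) 5/n^8 = 0
lim aₙ = 0 → nth-term test is INCONCLUSIVE
(Need other tests; this is actually a convergent p-series with p=8 > 1)

Inconclusive (lim aₙ = 0; need another test)
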